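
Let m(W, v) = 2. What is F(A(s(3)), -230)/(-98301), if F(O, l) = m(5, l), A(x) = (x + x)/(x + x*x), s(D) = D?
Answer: -2/98301 ≈ -2.0346e-5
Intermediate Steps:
A(x) = 2*x/(x + x²) (A(x) = (2*x)/(x + x²) = 2*x/(x + x²))
F(O, l) = 2
F(A(s(3)), -230)/(-98301) = 2/(-98301) = 2*(-1/98301) = -2/98301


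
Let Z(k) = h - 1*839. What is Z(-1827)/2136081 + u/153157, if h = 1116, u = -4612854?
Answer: -9853387360685/327155757717 ≈ -30.118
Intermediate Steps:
Z(k) = 277 (Z(k) = 1116 - 1*839 = 1116 - 839 = 277)
Z(-1827)/2136081 + u/153157 = 277/2136081 - 4612854/153157 = -9853387360685/327155757717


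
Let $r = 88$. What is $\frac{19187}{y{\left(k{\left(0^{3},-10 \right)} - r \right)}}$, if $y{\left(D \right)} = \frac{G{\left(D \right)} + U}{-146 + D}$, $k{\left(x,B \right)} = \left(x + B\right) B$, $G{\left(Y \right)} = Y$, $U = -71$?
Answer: $\frac{2571058}{59} \approx 43577.0$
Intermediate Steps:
$k{\left(x,B \right)} = B \left(B + x\right)$ ($k{\left(x,B \right)} = \left(B + x\right) B = B \left(B + x\right)$)
$y{\left(D \right)} = \frac{-71 + D}{-146 + D}$ ($y{\left(D \right)} = \frac{D - 71}{-146 + D} = \frac{-71 + D}{-146 + D}$)
$\frac{19187}{y{\left(k{\left(0^{3},-10 \right)} - r \right)}} = \frac{19187}{\frac{1}{-146 - \left(88 + 10 \left(-10 + 0^{3}\right)\right)} \left(-71 - \left(88 + 10 \left(-10 + 0^{3}\right)\right)\right)} = \frac{19187}{\frac{1}{-146 - \left(88 + 10 \left(-10 + 0\right)\right)} \left(-71 - \left(88 + 10 \left(-10 + 0\right)\right)\right)} = \frac{19187}{\frac{1}{-146 - -12} \left(-71 - -12\right)} = \frac{19187}{\frac{1}{-146 + \left(100 - 88\right)} \left(-71 + \left(100 - 88\right)\right)} = \frac{19187}{\frac{1}{-146 + 12} \left(-71 + 12\right)} = \frac{19187}{\frac{1}{-134} \left(-59\right)} = \frac{19187}{\left(- \frac{1}{134}\right) \left(-59\right)} = \frac{19187}{\frac{59}{134}} = 19187 \cdot \frac{134}{59} = \frac{2571058}{59}$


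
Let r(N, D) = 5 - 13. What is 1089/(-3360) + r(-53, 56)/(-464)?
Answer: -9967/32480 ≈ -0.30687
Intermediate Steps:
r(N, D) = -8
1089/(-3360) + r(-53, 56)/(-464) = 1089/(-3360) - 8/(-464) = 1089*(-1/3360) - 8*(-1/464) = -363/1120 + 1/58 = -9967/32480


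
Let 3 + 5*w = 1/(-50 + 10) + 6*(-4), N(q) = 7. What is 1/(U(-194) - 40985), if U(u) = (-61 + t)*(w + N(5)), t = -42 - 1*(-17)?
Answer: -100/4112217 ≈ -2.4318e-5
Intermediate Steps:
w = -1081/200 (w = -⅗ + (1/(-50 + 10) + 6*(-4))/5 = -⅗ + (1/(-40) - 24)/5 = -⅗ + (-1/40 - 24)/5 = -⅗ + (⅕)*(-961/40) = -⅗ - 961/200 = -1081/200 ≈ -5.4050)
t = -25 (t = -42 + 17 = -25)
U(u) = -13717/100 (U(u) = (-61 - 25)*(-1081/200 + 7) = -86*319/200 = -13717/100)
1/(U(-194) - 40985) = 1/(-13717/100 - 40985) = 1/(-4112217/100) = -100/4112217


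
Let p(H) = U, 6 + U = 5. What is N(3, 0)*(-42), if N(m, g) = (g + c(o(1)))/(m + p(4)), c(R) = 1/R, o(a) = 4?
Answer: -21/4 ≈ -5.2500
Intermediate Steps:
U = -1 (U = -6 + 5 = -1)
p(H) = -1
N(m, g) = (1/4 + g)/(-1 + m) (N(m, g) = (g + 1/4)/(m - 1) = (g + 1/4)/(-1 + m) = (1/4 + g)/(-1 + m))
N(3, 0)*(-42) = ((1/4 + 0)/(-1 + 3))*(-42) = ((1/4)/2)*(-42) = ((1/2)*(1/4))*(-42) = (1/8)*(-42) = -21/4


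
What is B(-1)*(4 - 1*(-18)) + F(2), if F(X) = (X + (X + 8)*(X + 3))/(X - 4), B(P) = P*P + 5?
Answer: 106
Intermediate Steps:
B(P) = 5 + P² (B(P) = P² + 5 = 5 + P²)
F(X) = (X + (3 + X)*(8 + X))/(-4 + X) (F(X) = (X + (8 + X)*(3 + X))/(-4 + X) = (X + (3 + X)*(8 + X))/(-4 + X))
B(-1)*(4 - 1*(-18)) + F(2) = (5 + (-1)²)*(4 - 1*(-18)) + (24 + 2² + 12*2)/(-4 + 2) = (5 + 1)*(4 + 18) + (24 + 4 + 24)/(-2) = 6*22 - ½*52 = 132 - 26 = 106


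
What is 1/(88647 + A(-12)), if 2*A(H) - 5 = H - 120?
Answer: 2/177167 ≈ 1.1289e-5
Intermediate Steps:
A(H) = -115/2 + H/2 (A(H) = 5/2 + (H - 120)/2 = 5/2 + (-120 + H)/2 = 5/2 + (-60 + H/2) = -115/2 + H/2)
1/(88647 + A(-12)) = 1/(88647 + (-115/2 + (1/2)*(-12))) = 1/(88647 + (-115/2 - 6)) = 1/(88647 - 127/2) = 1/(177167/2) = 2/177167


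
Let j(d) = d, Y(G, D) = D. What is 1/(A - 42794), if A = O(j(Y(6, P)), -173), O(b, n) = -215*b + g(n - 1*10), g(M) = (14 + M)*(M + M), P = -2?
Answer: 1/19490 ≈ 5.1308e-5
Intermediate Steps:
g(M) = 2*M*(14 + M) (g(M) = (14 + M)*(2*M) = 2*M*(14 + M))
O(b, n) = -215*b + 2*(-10 + n)*(4 + n) (O(b, n) = -215*b + 2*(n - 1*10)*(14 + (n - 1*10)) = -215*b + 2*(n - 10)*(14 + (n - 10)) = -215*b + 2*(-10 + n)*(14 + (-10 + n)) = -215*b + 2*(-10 + n)*(4 + n))
A = 62284 (A = -215*(-2) + 2*(-10 - 173)*(4 - 173) = 430 + 2*(-183)*(-169) = 430 + 61854 = 62284)
1/(A - 42794) = 1/(62284 - 42794) = 1/19490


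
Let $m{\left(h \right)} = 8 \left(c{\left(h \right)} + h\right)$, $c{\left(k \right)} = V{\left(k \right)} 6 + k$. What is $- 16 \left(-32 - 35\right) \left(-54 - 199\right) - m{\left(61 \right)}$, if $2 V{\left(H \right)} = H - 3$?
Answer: $-273584$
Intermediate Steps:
$V{\left(H \right)} = - \frac{3}{2} + \frac{H}{2}$ ($V{\left(H \right)} = \frac{H - 3}{2} = \frac{-3 + H}{2} = - \frac{3}{2} + \frac{H}{2}$)
$c{\left(k \right)} = -9 + 4 k$ ($c{\left(k \right)} = \left(- \frac{3}{2} + \frac{k}{2}\right) 6 + k = \left(-9 + 3 k\right) + k = -9 + 4 k$)
$m{\left(h \right)} = -72 + 40 h$ ($m{\left(h \right)} = 8 \left(\left(-9 + 4 h\right) + h\right) = 8 \left(-9 + 5 h\right) = -72 + 40 h$)
$- 16 \left(-32 - 35\right) \left(-54 - 199\right) - m{\left(61 \right)} = - 16 \left(-32 - 35\right) \left(-54 - 199\right) - \left(-72 + 40 \cdot 61\right) = - 16 \left(\left(-67\right) \left(-253\right)\right) - \left(-72 + 2440\right) = \left(-16\right) 16951 - 2368 = -271216 - 2368 = -273584$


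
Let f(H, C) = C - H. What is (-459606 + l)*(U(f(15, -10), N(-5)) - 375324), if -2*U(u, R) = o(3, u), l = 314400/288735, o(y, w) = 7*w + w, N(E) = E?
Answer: 3319582313675216/19249 ≈ 1.7245e+11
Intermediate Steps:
o(y, w) = 8*w
l = 20960/19249 (l = 314400*(1/288735) = 20960/19249 ≈ 1.0889)
U(u, R) = -4*u
(-459606 + l)*(U(f(15, -10), N(-5)) - 375324) = (-459606 + 20960/19249)*(-4*(-10 - 1*15) - 375324) = -8846934934*(-4*(-10 - 15) - 375324)/19249 = -8846934934*(-4*(-25) - 375324)/19249 = -8846934934*(100 - 375324)/19249 = -8846934934/19249*(-375224) = 3319582313675216/19249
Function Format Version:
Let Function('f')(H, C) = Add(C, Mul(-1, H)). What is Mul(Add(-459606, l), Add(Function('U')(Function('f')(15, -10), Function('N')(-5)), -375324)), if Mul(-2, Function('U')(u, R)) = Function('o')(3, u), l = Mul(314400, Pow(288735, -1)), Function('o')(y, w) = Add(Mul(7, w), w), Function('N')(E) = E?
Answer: Rational(3319582313675216, 19249) ≈ 1.7245e+11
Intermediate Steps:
Function('o')(y, w) = Mul(8, w)
l = Rational(20960, 19249) (l = Mul(314400, Rational(1, 288735)) = Rational(20960, 19249) ≈ 1.0889)
Function('U')(u, R) = Mul(-4, u) (Function('U')(u, R) = Mul(Rational(-1, 2), Mul(8, u)) = Mul(-4, u))
Mul(Add(-459606, l), Add(Function('U')(Function('f')(15, -10), Function('N')(-5)), -375324)) = Mul(Add(-459606, Rational(20960, 19249)), Add(Mul(-4, Add(-10, Mul(-1, 15))), -375324)) = Mul(Rational(-8846934934, 19249), Add(Mul(-4, Add(-10, -15)), -375324)) = Mul(Rational(-8846934934, 19249), Add(Mul(-4, -25), -375324)) = Mul(Rational(-8846934934, 19249), Add(100, -375324)) = Mul(Rational(-8846934934, 19249), -375224) = Rational(3319582313675216, 19249)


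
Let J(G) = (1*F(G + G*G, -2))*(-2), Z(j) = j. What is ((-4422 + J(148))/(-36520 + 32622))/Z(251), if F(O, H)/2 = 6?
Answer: 2223/489199 ≈ 0.0045442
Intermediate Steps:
F(O, H) = 12 (F(O, H) = 2*6 = 12)
J(G) = -24 (J(G) = (1*12)*(-2) = 12*(-2) = -24)
((-4422 + J(148))/(-36520 + 32622))/Z(251) = ((-4422 - 24)/(-36520 + 32622))/251 = -4446/(-3898)*(1/251) = -4446*(-1/3898)*(1/251) = (2223/1949)*(1/251) = 2223/489199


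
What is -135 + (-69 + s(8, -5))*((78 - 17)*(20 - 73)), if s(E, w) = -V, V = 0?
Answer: 222942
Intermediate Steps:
s(E, w) = 0 (s(E, w) = -1*0 = 0)
-135 + (-69 + s(8, -5))*((78 - 17)*(20 - 73)) = -135 + (-69 + 0)*((78 - 17)*(20 - 73)) = -135 - 4209*(-53) = -135 - 69*(-3233) = -135 + 223077 = 222942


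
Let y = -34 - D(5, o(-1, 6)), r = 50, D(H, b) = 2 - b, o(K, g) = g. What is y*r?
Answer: -1500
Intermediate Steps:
y = -30 (y = -34 - (2 - 1*6) = -34 - (2 - 6) = -34 - 1*(-4) = -34 + 4 = -30)
y*r = -30*50 = -1500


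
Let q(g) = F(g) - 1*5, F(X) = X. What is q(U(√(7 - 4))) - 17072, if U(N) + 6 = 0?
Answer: -17083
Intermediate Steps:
U(N) = -6 (U(N) = -6 + 0 = -6)
q(g) = -5 + g (q(g) = g - 1*5 = g - 5 = -5 + g)
q(U(√(7 - 4))) - 17072 = (-5 - 6) - 17072 = -11 - 17072 = -17083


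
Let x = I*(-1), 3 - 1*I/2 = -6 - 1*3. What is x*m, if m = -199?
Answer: 4776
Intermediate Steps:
I = 24 (I = 6 - 2*(-6 - 1*3) = 6 - 2*(-6 - 3) = 6 - 2*(-9) = 6 + 18 = 24)
x = -24 (x = 24*(-1) = -24)
x*m = -24*(-199) = 4776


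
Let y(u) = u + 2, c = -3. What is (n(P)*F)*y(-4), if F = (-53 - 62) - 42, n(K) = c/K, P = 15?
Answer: -314/5 ≈ -62.800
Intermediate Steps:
y(u) = 2 + u
n(K) = -3/K
F = -157 (F = -115 - 42 = -157)
(n(P)*F)*y(-4) = (-3/15*(-157))*(2 - 4) = (-3*1/15*(-157))*(-2) = -⅕*(-157)*(-2) = (157/5)*(-2) = -314/5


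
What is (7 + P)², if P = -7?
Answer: 0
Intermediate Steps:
(7 + P)² = (7 - 7)² = 0² = 0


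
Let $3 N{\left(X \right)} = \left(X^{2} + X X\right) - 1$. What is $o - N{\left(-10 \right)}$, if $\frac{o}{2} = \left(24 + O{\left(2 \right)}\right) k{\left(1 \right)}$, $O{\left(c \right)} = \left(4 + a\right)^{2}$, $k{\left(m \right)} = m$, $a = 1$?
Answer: $\frac{95}{3} \approx 31.667$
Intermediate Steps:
$O{\left(c \right)} = 25$ ($O{\left(c \right)} = \left(4 + 1\right)^{2} = 5^{2} = 25$)
$o = 98$ ($o = 2 \left(24 + 25\right) 1 = 2 \cdot 49 \cdot 1 = 2 \cdot 49 = 98$)
$N{\left(X \right)} = - \frac{1}{3} + \frac{2 X^{2}}{3}$ ($N{\left(X \right)} = \frac{\left(X^{2} + X X\right) - 1}{3} = \frac{\left(X^{2} + X^{2}\right) - 1}{3} = \frac{2 X^{2} - 1}{3} = \frac{-1 + 2 X^{2}}{3} = - \frac{1}{3} + \frac{2 X^{2}}{3}$)
$o - N{\left(-10 \right)} = 98 - \left(- \frac{1}{3} + \frac{2 \left(-10\right)^{2}}{3}\right) = 98 - \left(- \frac{1}{3} + \frac{2}{3} \cdot 100\right) = 98 - \left(- \frac{1}{3} + \frac{200}{3}\right) = 98 - \frac{199}{3} = \frac{95}{3}$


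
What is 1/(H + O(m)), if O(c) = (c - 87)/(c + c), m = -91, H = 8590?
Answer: 91/781779 ≈ 0.00011640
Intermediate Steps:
O(c) = (-87 + c)/(2*c) (O(c) = (-87 + c)/((2*c)) = (-87 + c)*(1/(2*c)) = (-87 + c)/(2*c))
1/(H + O(m)) = 1/(8590 + (1/2)*(-87 - 91)/(-91)) = 1/(8590 + (1/2)*(-1/91)*(-178)) = 1/(8590 + 89/91) = 1/(781779/91) = 91/781779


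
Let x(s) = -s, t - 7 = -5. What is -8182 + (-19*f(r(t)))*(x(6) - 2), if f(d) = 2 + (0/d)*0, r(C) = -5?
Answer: -7878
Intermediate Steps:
t = 2 (t = 7 - 5 = 2)
f(d) = 2 (f(d) = 2 + 0*0 = 2 + 0 = 2)
-8182 + (-19*f(r(t)))*(x(6) - 2) = -8182 + (-19*2)*(-1*6 - 2) = -8182 - 38*(-6 - 2) = -8182 - 38*(-8) = -8182 + 304 = -7878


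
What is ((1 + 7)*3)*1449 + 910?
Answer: 35686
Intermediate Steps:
((1 + 7)*3)*1449 + 910 = (8*3)*1449 + 910 = 24*1449 + 910 = 34776 + 910 = 35686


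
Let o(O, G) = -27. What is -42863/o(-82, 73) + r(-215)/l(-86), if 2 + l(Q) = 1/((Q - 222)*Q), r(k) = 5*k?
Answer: 121579265/57213 ≈ 2125.0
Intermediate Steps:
l(Q) = -2 + 1/(Q*(-222 + Q)) (l(Q) = -2 + 1/((Q - 222)*Q) = -2 + 1/((-222 + Q)*Q) = -2 + 1/(Q*(-222 + Q)))
-42863/o(-82, 73) + r(-215)/l(-86) = -42863/(-27) + (5*(-215))/(((1 - 2*(-86)**2 + 444*(-86))/((-86)*(-222 - 86)))) = -42863*(-1/27) - 1075*26488/(1 - 2*7396 - 38184) = 42863/27 - 1075*26488/(1 - 14792 - 38184) = 42863/27 - 1075/((-1/86*(-1/308)*(-52975))) = 42863/27 - 1075/(-52975/26488) = 42863/27 - 1075*(-26488/52975) = 42863/27 + 1138984/2119 = 121579265/57213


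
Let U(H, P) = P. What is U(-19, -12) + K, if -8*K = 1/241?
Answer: -23137/1928 ≈ -12.001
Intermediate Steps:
K = -1/1928 (K = -⅛/241 = -⅛*1/241 = -1/1928 ≈ -0.00051867)
U(-19, -12) + K = -12 - 1/1928 = -23137/1928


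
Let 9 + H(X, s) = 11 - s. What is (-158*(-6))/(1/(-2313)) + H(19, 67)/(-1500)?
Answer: -657817187/300 ≈ -2.1927e+6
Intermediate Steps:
H(X, s) = 2 - s (H(X, s) = -9 + (11 - s) = 2 - s)
(-158*(-6))/(1/(-2313)) + H(19, 67)/(-1500) = (-158*(-6))/(1/(-2313)) + (2 - 1*67)/(-1500) = 948/(-1/2313) + (2 - 67)*(-1/1500) = 948*(-2313) - 65*(-1/1500) = -2192724 + 13/300 = -657817187/300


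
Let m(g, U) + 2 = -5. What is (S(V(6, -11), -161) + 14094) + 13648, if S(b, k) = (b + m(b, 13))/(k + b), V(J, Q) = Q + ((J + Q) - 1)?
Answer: 2469050/89 ≈ 27742.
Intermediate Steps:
m(g, U) = -7 (m(g, U) = -2 - 5 = -7)
V(J, Q) = -1 + J + 2*Q (V(J, Q) = Q + (-1 + J + Q) = -1 + J + 2*Q)
S(b, k) = (-7 + b)/(b + k) (S(b, k) = (b - 7)/(k + b) = (-7 + b)/(b + k))
(S(V(6, -11), -161) + 14094) + 13648 = ((-7 + (-1 + 6 + 2*(-11)))/((-1 + 6 + 2*(-11)) - 161) + 14094) + 13648 = ((-7 + (-1 + 6 - 22))/((-1 + 6 - 22) - 161) + 14094) + 13648 = ((-7 - 17)/(-17 - 161) + 14094) + 13648 = (-24/(-178) + 14094) + 13648 = (-1/178*(-24) + 14094) + 13648 = (12/89 + 14094) + 13648 = 1254378/89 + 13648 = 2469050/89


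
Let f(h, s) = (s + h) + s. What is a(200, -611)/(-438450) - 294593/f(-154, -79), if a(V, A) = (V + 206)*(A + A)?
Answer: 552645701/584600 ≈ 945.34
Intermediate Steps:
f(h, s) = h + 2*s (f(h, s) = (h + s) + s = h + 2*s)
a(V, A) = 2*A*(206 + V) (a(V, A) = (206 + V)*(2*A) = 2*A*(206 + V))
a(200, -611)/(-438450) - 294593/f(-154, -79) = (2*(-611)*(206 + 200))/(-438450) - 294593/(-154 + 2*(-79)) = (2*(-611)*406)*(-1/438450) - 294593/(-154 - 158) = -496132*(-1/438450) - 294593/(-312) = 248066/219225 - 294593*(-1/312) = 248066/219225 + 22661/24 = 552645701/584600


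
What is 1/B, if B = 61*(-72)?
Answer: -1/4392 ≈ -0.00022769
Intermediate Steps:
B = -4392
1/B = 1/(-4392) = -1/4392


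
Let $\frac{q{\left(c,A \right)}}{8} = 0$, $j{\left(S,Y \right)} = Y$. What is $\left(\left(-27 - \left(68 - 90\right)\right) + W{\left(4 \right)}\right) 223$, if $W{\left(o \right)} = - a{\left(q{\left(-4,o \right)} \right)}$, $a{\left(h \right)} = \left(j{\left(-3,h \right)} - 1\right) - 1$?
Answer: $-669$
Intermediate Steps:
$q{\left(c,A \right)} = 0$ ($q{\left(c,A \right)} = 8 \cdot 0 = 0$)
$a{\left(h \right)} = -2 + h$ ($a{\left(h \right)} = \left(h - 1\right) - 1 = \left(-1 + h\right) - 1 = -2 + h$)
$W{\left(o \right)} = 2$ ($W{\left(o \right)} = - (-2 + 0) = \left(-1\right) \left(-2\right) = 2$)
$\left(\left(-27 - \left(68 - 90\right)\right) + W{\left(4 \right)}\right) 223 = \left(\left(-27 - \left(68 - 90\right)\right) + 2\right) 223 = \left(\left(-27 - -22\right) + 2\right) 223 = \left(\left(-27 + 22\right) + 2\right) 223 = \left(-5 + 2\right) 223 = \left(-3\right) 223 = -669$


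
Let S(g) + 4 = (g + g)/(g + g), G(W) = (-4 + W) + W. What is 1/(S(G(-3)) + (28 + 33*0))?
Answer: 1/25 ≈ 0.040000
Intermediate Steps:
G(W) = -4 + 2*W
S(g) = -3 (S(g) = -4 + (g + g)/(g + g) = -4 + (2*g)/((2*g)) = -4 + (2*g)*(1/(2*g)) = -4 + 1 = -3)
1/(S(G(-3)) + (28 + 33*0)) = 1/(-3 + (28 + 33*0)) = 1/(-3 + (28 + 0)) = 1/(-3 + 28) = 1/25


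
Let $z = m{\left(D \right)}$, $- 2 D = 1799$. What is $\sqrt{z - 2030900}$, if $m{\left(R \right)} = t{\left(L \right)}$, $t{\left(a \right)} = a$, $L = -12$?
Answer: $8 i \sqrt{31733} \approx 1425.1 i$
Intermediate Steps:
$D = - \frac{1799}{2}$ ($D = \left(- \frac{1}{2}\right) 1799 = - \frac{1799}{2} \approx -899.5$)
$m{\left(R \right)} = -12$
$z = -12$
$\sqrt{z - 2030900} = \sqrt{-12 - 2030900} = \sqrt{-2030912} = 8 i \sqrt{31733}$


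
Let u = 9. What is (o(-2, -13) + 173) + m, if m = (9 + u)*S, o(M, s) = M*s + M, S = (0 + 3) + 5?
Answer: 341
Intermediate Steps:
S = 8 (S = 3 + 5 = 8)
o(M, s) = M + M*s
m = 144 (m = (9 + 9)*8 = 18*8 = 144)
(o(-2, -13) + 173) + m = (-2*(1 - 13) + 173) + 144 = (-2*(-12) + 173) + 144 = (24 + 173) + 144 = 197 + 144 = 341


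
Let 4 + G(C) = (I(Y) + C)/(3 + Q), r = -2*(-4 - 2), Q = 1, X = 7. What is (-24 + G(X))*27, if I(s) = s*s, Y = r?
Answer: 1053/4 ≈ 263.25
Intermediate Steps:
r = 12 (r = -2*(-6) = 12)
Y = 12
I(s) = s**2
G(C) = 32 + C/4 (G(C) = -4 + (12**2 + C)/(3 + 1) = -4 + (144 + C)/4 = -4 + (144 + C)*(1/4) = -4 + (36 + C/4) = 32 + C/4)
(-24 + G(X))*27 = (-24 + (32 + (1/4)*7))*27 = (-24 + (32 + 7/4))*27 = (-24 + 135/4)*27 = (39/4)*27 = 1053/4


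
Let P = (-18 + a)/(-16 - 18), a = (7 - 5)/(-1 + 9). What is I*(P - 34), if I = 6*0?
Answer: 0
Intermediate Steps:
a = ¼ (a = 2/8 = 2*(⅛) = ¼ ≈ 0.25000)
I = 0
P = 71/136 (P = (-18 + ¼)/(-16 - 18) = -71/4/(-34) = -71/4*(-1/34) = 71/136 ≈ 0.52206)
I*(P - 34) = 0*(71/136 - 34) = 0*(-4553/136) = 0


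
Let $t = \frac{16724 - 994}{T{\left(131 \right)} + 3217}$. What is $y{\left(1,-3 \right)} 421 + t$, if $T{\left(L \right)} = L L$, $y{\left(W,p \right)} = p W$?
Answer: $- \frac{12860842}{10189} \approx -1262.2$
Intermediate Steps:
$y{\left(W,p \right)} = W p$
$T{\left(L \right)} = L^{2}$
$t = \frac{7865}{10189}$ ($t = \frac{16724 - 994}{131^{2} + 3217} = \frac{15730}{17161 + 3217} = \frac{15730}{20378} = 15730 \cdot \frac{1}{20378} = \frac{7865}{10189} \approx 0.77191$)
$y{\left(1,-3 \right)} 421 + t = 1 \left(-3\right) 421 + \frac{7865}{10189} = \left(-3\right) 421 + \frac{7865}{10189} = -1263 + \frac{7865}{10189} = - \frac{12860842}{10189}$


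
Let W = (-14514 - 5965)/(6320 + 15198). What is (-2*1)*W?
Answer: 20479/10759 ≈ 1.9034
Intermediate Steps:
W = -20479/21518 ≈ -0.95171
(-2*1)*W = -2*1*(-20479/21518) = -2*(-20479/21518) = 20479/10759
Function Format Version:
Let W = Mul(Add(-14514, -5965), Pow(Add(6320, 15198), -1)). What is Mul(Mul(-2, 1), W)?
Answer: Rational(20479, 10759) ≈ 1.9034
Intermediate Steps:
W = Rational(-20479, 21518) (W = Mul(-20479, Pow(21518, -1)) = Mul(-20479, Rational(1, 21518)) = Rational(-20479, 21518) ≈ -0.95171)
Mul(Mul(-2, 1), W) = Mul(Mul(-2, 1), Rational(-20479, 21518)) = Mul(-2, Rational(-20479, 21518)) = Rational(20479, 10759)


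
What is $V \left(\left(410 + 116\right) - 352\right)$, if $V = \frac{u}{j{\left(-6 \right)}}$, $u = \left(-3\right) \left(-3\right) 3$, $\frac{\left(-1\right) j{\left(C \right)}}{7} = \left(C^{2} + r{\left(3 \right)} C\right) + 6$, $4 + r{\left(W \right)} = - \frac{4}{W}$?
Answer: $- \frac{2349}{259} \approx -9.0695$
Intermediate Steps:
$r{\left(W \right)} = -4 - \frac{4}{W}$
$j{\left(C \right)} = -42 - 7 C^{2} + \frac{112 C}{3}$ ($j{\left(C \right)} = - 7 \left(\left(C^{2} + \left(-4 - \frac{4}{3}\right) C\right) + 6\right) = - 7 \left(\left(C^{2} - \frac{16 C}{3}\right) + 6\right) = - 7 \left(6 + C^{2} - \frac{16 C}{3}\right) = -42 - 7 C^{2} + \frac{112 C}{3}$)
$u = 27$ ($u = 9 \cdot 3 = 27$)
$V = - \frac{27}{518}$ ($V = \frac{27}{-42 - 7 \left(-6\right)^{2} + \frac{112}{3} \left(-6\right)} = \frac{27}{-42 - 252 - 224} = \frac{27}{-518} = 27 \left(- \frac{1}{518}\right) = - \frac{27}{518} \approx -0.052124$)
$V \left(\left(410 + 116\right) - 352\right) = - \frac{27 \left(\left(410 + 116\right) - 352\right)}{518} = - \frac{27 \left(526 - 352\right)}{518} = \left(- \frac{27}{518}\right) 174 = - \frac{2349}{259}$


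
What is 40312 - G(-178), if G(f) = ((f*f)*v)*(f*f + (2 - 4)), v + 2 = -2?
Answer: 4015290264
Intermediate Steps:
v = -4 (v = -2 - 2 = -4)
G(f) = -4*f²*(-2 + f²) (G(f) = ((f*f)*(-4))*(f*f + (2 - 4)) = (f²*(-4))*(f² - 2) = (-4*f²)*(-2 + f²) = -4*f²*(-2 + f²))
40312 - G(-178) = 40312 - 4*(-178)²*(2 - 1*(-178)²) = 40312 - 4*31684*(2 - 1*31684) = 40312 - 4*31684*(2 - 31684) = 40312 - 4*31684*(-31682) = 40312 - 1*(-4015249952) = 40312 + 4015249952 = 4015290264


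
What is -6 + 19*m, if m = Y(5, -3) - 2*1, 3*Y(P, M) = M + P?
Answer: -94/3 ≈ -31.333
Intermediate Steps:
Y(P, M) = M/3 + P/3 (Y(P, M) = (M + P)/3 = M/3 + P/3)
m = -4/3 (m = ((1/3)*(-3) + (1/3)*5) - 2*1 = (-1 + 5/3) - 2 = 2/3 - 2 = -4/3 ≈ -1.3333)
-6 + 19*m = -6 + 19*(-4/3) = -6 - 76/3 = -94/3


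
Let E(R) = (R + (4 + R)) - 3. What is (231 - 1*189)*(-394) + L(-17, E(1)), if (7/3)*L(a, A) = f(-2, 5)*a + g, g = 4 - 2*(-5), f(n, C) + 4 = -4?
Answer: -115386/7 ≈ -16484.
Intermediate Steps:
f(n, C) = -8 (f(n, C) = -4 - 4 = -8)
E(R) = 1 + 2*R (E(R) = (4 + 2*R) - 3 = 1 + 2*R)
g = 14 (g = 4 + 10 = 14)
L(a, A) = 6 - 24*a/7 (L(a, A) = 3*(-8*a + 14)/7 = 3*(14 - 8*a)/7 = 6 - 24*a/7)
(231 - 1*189)*(-394) + L(-17, E(1)) = (231 - 1*189)*(-394) + (6 - 24/7*(-17)) = (231 - 189)*(-394) + (6 + 408/7) = 42*(-394) + 450/7 = -16548 + 450/7 = -115386/7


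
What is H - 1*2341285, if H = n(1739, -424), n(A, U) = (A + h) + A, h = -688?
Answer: -2338495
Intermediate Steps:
n(A, U) = -688 + 2*A (n(A, U) = (A - 688) + A = (-688 + A) + A = -688 + 2*A)
H = 2790 (H = -688 + 2*1739 = -688 + 3478 = 2790)
H - 1*2341285 = 2790 - 1*2341285 = 2790 - 2341285 = -2338495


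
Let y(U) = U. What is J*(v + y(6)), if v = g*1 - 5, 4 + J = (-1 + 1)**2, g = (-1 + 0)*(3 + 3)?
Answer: 20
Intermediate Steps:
g = -6 (g = -1*6 = -6)
J = -4 (J = -4 + (-1 + 1)**2 = -4 + 0**2 = -4 + 0 = -4)
v = -11 (v = -6*1 - 5 = -6 - 5 = -11)
J*(v + y(6)) = -4*(-11 + 6) = -4*(-5) = 20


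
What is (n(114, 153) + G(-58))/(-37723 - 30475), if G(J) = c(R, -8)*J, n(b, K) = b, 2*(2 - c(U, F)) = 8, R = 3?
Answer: -115/34099 ≈ -0.0033725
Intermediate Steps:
c(U, F) = -2 (c(U, F) = 2 - ½*8 = 2 - 4 = -2)
G(J) = -2*J
(n(114, 153) + G(-58))/(-37723 - 30475) = (114 - 2*(-58))/(-37723 - 30475) = (114 + 116)/(-68198) = 230*(-1/68198) = -115/34099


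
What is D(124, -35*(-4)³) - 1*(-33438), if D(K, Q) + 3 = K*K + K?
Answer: 48935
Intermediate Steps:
D(K, Q) = -3 + K + K² (D(K, Q) = -3 + (K*K + K) = -3 + (K² + K) = -3 + (K + K²) = -3 + K + K²)
D(124, -35*(-4)³) - 1*(-33438) = (-3 + 124 + 124²) - 1*(-33438) = (-3 + 124 + 15376) + 33438 = 15497 + 33438 = 48935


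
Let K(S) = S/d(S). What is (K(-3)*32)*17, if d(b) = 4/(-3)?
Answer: 1224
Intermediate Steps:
d(b) = -4/3 (d(b) = 4*(-⅓) = -4/3)
K(S) = -3*S/4 (K(S) = S/(-4/3) = S*(-¾) = -3*S/4)
(K(-3)*32)*17 = (-¾*(-3)*32)*17 = ((9/4)*32)*17 = 72*17 = 1224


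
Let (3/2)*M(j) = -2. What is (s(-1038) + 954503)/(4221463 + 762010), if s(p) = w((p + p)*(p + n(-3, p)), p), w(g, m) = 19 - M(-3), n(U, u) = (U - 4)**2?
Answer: 2863570/14950419 ≈ 0.19154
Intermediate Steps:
n(U, u) = (-4 + U)**2
M(j) = -4/3 (M(j) = (2/3)*(-2) = -4/3)
w(g, m) = 61/3 (w(g, m) = 19 - 1*(-4/3) = 19 + 4/3 = 61/3)
s(p) = 61/3
(s(-1038) + 954503)/(4221463 + 762010) = (61/3 + 954503)/(4221463 + 762010) = (2863570/3)/4983473 = (2863570/3)*(1/4983473) = 2863570/14950419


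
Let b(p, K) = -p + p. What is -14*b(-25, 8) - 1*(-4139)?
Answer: 4139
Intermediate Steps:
b(p, K) = 0
-14*b(-25, 8) - 1*(-4139) = -14*0 - 1*(-4139) = 0 + 4139 = 4139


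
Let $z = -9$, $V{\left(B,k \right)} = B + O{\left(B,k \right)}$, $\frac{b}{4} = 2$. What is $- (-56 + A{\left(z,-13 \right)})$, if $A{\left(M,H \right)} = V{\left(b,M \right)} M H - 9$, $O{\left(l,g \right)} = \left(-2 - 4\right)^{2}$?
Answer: $-5083$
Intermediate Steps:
$b = 8$ ($b = 4 \cdot 2 = 8$)
$O{\left(l,g \right)} = 36$ ($O{\left(l,g \right)} = \left(-6\right)^{2} = 36$)
$V{\left(B,k \right)} = 36 + B$ ($V{\left(B,k \right)} = B + 36 = 36 + B$)
$A{\left(M,H \right)} = -9 + 44 H M$ ($A{\left(M,H \right)} = \left(36 + 8\right) M H - 9 = 44 M H - 9 = 44 H M - 9 = -9 + 44 H M$)
$- (-56 + A{\left(z,-13 \right)}) = - (-56 - \left(9 + 572 \left(-9\right)\right)) = - (-56 + \left(-9 + 5148\right)) = - (-56 + 5139) = \left(-1\right) 5083 = -5083$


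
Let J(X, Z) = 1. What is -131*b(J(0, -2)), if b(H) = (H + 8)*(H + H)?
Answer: -2358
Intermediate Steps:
b(H) = 2*H*(8 + H) (b(H) = (8 + H)*(2*H) = 2*H*(8 + H))
-131*b(J(0, -2)) = -262*(8 + 1) = -262*9 = -131*18 = -2358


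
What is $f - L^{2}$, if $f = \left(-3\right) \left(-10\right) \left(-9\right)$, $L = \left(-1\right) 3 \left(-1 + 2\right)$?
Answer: $-279$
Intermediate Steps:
$L = -3$ ($L = \left(-3\right) 1 = -3$)
$f = -270$ ($f = 30 \left(-9\right) = -270$)
$f - L^{2} = -270 - \left(-3\right)^{2} = -270 - 9 = -279$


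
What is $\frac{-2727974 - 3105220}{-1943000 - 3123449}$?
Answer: $\frac{5833194}{5066449} \approx 1.1513$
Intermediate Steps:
$\frac{-2727974 - 3105220}{-1943000 - 3123449} = - \frac{5833194}{-5066449} = \left(-5833194\right) \left(- \frac{1}{5066449}\right) = \frac{5833194}{5066449}$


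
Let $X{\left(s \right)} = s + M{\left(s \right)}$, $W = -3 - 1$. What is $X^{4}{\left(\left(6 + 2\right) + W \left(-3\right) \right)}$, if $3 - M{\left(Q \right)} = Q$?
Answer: $81$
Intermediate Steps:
$M{\left(Q \right)} = 3 - Q$
$W = -4$
$X{\left(s \right)} = 3$ ($X{\left(s \right)} = s - \left(-3 + s\right) = 3$)
$X^{4}{\left(\left(6 + 2\right) + W \left(-3\right) \right)} = 3^{4} = 81$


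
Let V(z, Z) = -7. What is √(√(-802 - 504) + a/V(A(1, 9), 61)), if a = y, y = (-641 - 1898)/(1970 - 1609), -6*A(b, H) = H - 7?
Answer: √(17773 + 17689*I*√1306)/133 ≈ 4.3103 + 4.1921*I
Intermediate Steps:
A(b, H) = 7/6 - H/6 (A(b, H) = -(H - 7)/6 = -(-7 + H)/6 = 7/6 - H/6)
y = -2539/361 ≈ -7.0332
a = -2539/361 ≈ -7.0332
√(√(-802 - 504) + a/V(A(1, 9), 61)) = √(√(-802 - 504) - 2539/361/(-7)) = √(√(-1306) - 2539/361*(-⅐)) = √(I*√1306 + 2539/2527) = √(2539/2527 + I*√1306)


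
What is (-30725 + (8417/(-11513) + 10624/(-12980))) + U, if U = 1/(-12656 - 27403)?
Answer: -45985096688665447/1496591621415 ≈ -30727.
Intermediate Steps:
U = -1/40059 (U = 1/(-40059) = -1/40059 ≈ -2.4963e-5)
(-30725 + (8417/(-11513) + 10624/(-12980))) + U = (-30725 + (8417/(-11513) + 10624/(-12980))) - 1/40059 = (-30725 + (8417*(-1/11513) + 10624*(-1/12980))) - 1/40059 = (-30725 + (-8417/11513 - 2656/3245)) - 1/40059 = (-30725 - 57891693/37359685) - 1/40059 = -1147934213318/37359685 - 1/40059 = -45985096688665447/1496591621415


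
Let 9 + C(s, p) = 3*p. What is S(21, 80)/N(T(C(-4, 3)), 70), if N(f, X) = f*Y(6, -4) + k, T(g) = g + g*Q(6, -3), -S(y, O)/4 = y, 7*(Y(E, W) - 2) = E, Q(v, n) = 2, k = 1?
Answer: -84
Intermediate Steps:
Y(E, W) = 2 + E/7
C(s, p) = -9 + 3*p
S(y, O) = -4*y
T(g) = 3*g (T(g) = g + g*2 = g + 2*g = 3*g)
N(f, X) = 1 + 20*f/7 (N(f, X) = f*(2 + (⅐)*6) + 1 = f*(2 + 6/7) + 1 = f*(20/7) + 1 = 20*f/7 + 1 = 1 + 20*f/7)
S(21, 80)/N(T(C(-4, 3)), 70) = (-4*21)/(1 + 20*(3*(-9 + 3*3))/7) = -84/(1 + 20*(3*(-9 + 9))/7) = -84/(1 + 20*(3*0)/7) = -84/(1 + (20/7)*0) = -84/(1 + 0) = -84/1 = -84*1 = -84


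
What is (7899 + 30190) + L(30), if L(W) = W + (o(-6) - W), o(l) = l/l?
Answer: 38090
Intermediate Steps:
o(l) = 1
L(W) = 1 (L(W) = W + (1 - W) = 1)
(7899 + 30190) + L(30) = (7899 + 30190) + 1 = 38089 + 1 = 38090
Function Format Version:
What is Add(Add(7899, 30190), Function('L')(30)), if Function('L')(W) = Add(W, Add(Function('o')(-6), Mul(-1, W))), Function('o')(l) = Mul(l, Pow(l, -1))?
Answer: 38090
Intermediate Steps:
Function('o')(l) = 1
Function('L')(W) = 1 (Function('L')(W) = Add(W, Add(1, Mul(-1, W))) = 1)
Add(Add(7899, 30190), Function('L')(30)) = Add(Add(7899, 30190), 1) = Add(38089, 1) = 38090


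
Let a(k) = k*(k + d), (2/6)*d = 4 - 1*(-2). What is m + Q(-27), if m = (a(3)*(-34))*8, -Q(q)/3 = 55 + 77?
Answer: -17532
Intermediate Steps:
d = 18 (d = 3*(4 - 1*(-2)) = 3*(4 + 2) = 3*6 = 18)
a(k) = k*(18 + k) (a(k) = k*(k + 18) = k*(18 + k))
Q(q) = -396 (Q(q) = -3*(55 + 77) = -3*132 = -396)
m = -17136 (m = ((3*(18 + 3))*(-34))*8 = ((3*21)*(-34))*8 = (63*(-34))*8 = -2142*8 = -17136)
m + Q(-27) = -17136 - 396 = -17532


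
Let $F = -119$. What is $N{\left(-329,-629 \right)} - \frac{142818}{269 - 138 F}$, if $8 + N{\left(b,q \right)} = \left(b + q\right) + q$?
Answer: $- \frac{26764963}{16691} \approx -1603.6$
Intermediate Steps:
$N{\left(b,q \right)} = -8 + b + 2 q$ ($N{\left(b,q \right)} = -8 + \left(\left(b + q\right) + q\right) = -8 + \left(b + 2 q\right) = -8 + b + 2 q$)
$N{\left(-329,-629 \right)} - \frac{142818}{269 - 138 F} = \left(-8 - 329 + 2 \left(-629\right)\right) - \frac{142818}{269 - -16422} = \left(-8 - 329 - 1258\right) - \frac{142818}{269 + 16422} = -1595 - \frac{142818}{16691} = - \frac{26764963}{16691}$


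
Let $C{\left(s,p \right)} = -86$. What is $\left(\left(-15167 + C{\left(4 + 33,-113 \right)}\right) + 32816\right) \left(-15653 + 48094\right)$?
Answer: $569761283$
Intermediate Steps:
$\left(\left(-15167 + C{\left(4 + 33,-113 \right)}\right) + 32816\right) \left(-15653 + 48094\right) = \left(\left(-15167 - 86\right) + 32816\right) \left(-15653 + 48094\right) = \left(-15253 + 32816\right) 32441 = 17563 \cdot 32441 = 569761283$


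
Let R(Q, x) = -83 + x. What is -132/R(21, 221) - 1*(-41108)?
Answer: 945462/23 ≈ 41107.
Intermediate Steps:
-132/R(21, 221) - 1*(-41108) = -132/(-83 + 221) - 1*(-41108) = -132/138 + 41108 = -132*1/138 + 41108 = -22/23 + 41108 = 945462/23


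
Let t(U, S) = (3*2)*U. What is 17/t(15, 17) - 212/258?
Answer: -2449/3870 ≈ -0.63282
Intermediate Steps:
t(U, S) = 6*U
17/t(15, 17) - 212/258 = 17/((6*15)) - 212/258 = 17/90 - 212*1/258 = 17*(1/90) - 106/129 = 17/90 - 106/129 = -2449/3870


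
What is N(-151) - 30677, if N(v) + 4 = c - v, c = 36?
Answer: -30494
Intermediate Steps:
N(v) = 32 - v (N(v) = -4 + (36 - v) = 32 - v)
N(-151) - 30677 = (32 - 1*(-151)) - 30677 = (32 + 151) - 30677 = 183 - 30677 = -30494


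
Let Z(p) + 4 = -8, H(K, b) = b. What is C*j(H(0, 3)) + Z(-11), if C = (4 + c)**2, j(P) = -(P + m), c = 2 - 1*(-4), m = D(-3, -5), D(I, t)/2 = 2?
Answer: -712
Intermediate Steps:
D(I, t) = 4 (D(I, t) = 2*2 = 4)
m = 4
c = 6 (c = 2 + 4 = 6)
Z(p) = -12 (Z(p) = -4 - 8 = -12)
j(P) = -4 - P (j(P) = -(P + 4) = -(4 + P) = -4 - P)
C = 100 (C = (4 + 6)**2 = 10**2 = 100)
C*j(H(0, 3)) + Z(-11) = 100*(-4 - 1*3) - 12 = 100*(-4 - 3) - 12 = 100*(-7) - 12 = -700 - 12 = -712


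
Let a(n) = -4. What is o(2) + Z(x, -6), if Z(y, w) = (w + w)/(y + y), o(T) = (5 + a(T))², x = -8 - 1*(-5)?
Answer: 3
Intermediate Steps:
x = -3 (x = -8 + 5 = -3)
o(T) = 1 (o(T) = (5 - 4)² = 1² = 1)
Z(y, w) = w/y (Z(y, w) = (2*w)/((2*y)) = (2*w)*(1/(2*y)) = w/y)
o(2) + Z(x, -6) = 1 - 6/(-3) = 1 - 6*(-⅓) = 1 + 2 = 3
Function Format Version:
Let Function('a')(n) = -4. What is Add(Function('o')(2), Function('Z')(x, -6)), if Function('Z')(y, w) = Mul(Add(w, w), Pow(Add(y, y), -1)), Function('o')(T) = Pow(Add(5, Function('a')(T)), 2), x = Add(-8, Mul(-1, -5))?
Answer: 3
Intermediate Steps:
x = -3 (x = Add(-8, 5) = -3)
Function('o')(T) = 1 (Function('o')(T) = Pow(Add(5, -4), 2) = Pow(1, 2) = 1)
Function('Z')(y, w) = Mul(w, Pow(y, -1)) (Function('Z')(y, w) = Mul(Mul(2, w), Pow(Mul(2, y), -1)) = Mul(Mul(2, w), Mul(Rational(1, 2), Pow(y, -1))) = Mul(w, Pow(y, -1)))
Add(Function('o')(2), Function('Z')(x, -6)) = Add(1, Mul(-6, Pow(-3, -1))) = Add(1, Mul(-6, Rational(-1, 3))) = Add(1, 2) = 3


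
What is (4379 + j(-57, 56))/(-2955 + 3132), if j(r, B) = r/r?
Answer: 1460/59 ≈ 24.746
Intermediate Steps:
j(r, B) = 1
(4379 + j(-57, 56))/(-2955 + 3132) = (4379 + 1)/(-2955 + 3132) = 4380/177 = 4380*(1/177) = 1460/59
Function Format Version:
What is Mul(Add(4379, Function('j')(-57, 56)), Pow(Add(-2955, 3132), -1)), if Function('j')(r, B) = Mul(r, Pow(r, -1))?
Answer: Rational(1460, 59) ≈ 24.746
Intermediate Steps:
Function('j')(r, B) = 1
Mul(Add(4379, Function('j')(-57, 56)), Pow(Add(-2955, 3132), -1)) = Mul(Add(4379, 1), Pow(Add(-2955, 3132), -1)) = Mul(4380, Pow(177, -1)) = Mul(4380, Rational(1, 177)) = Rational(1460, 59)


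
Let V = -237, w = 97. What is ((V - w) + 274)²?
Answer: 3600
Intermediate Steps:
((V - w) + 274)² = ((-237 - 1*97) + 274)² = ((-237 - 97) + 274)² = (-334 + 274)² = (-60)² = 3600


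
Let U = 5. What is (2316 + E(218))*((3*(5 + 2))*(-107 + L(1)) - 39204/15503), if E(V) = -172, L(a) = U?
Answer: -71280774720/15503 ≈ -4.5979e+6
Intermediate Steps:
L(a) = 5
(2316 + E(218))*((3*(5 + 2))*(-107 + L(1)) - 39204/15503) = (2316 - 172)*((3*(5 + 2))*(-107 + 5) - 39204/15503) = 2144*((3*7)*(-102) - 39204*1/15503) = 2144*(21*(-102) - 39204/15503) = 2144*(-2142 - 39204/15503) = 2144*(-33246630/15503) = -71280774720/15503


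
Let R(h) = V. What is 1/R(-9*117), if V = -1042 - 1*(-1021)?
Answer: -1/21 ≈ -0.047619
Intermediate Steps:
V = -21 (V = -1042 + 1021 = -21)
R(h) = -21
1/R(-9*117) = 1/(-21) = -1/21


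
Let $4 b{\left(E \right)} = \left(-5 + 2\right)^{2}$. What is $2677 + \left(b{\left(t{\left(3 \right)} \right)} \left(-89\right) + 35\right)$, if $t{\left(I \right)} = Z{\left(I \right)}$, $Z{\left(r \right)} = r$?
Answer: $\frac{10047}{4} \approx 2511.8$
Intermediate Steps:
$t{\left(I \right)} = I$
$b{\left(E \right)} = \frac{9}{4}$ ($b{\left(E \right)} = \frac{\left(-5 + 2\right)^{2}}{4} = \frac{\left(-3\right)^{2}}{4} = \frac{1}{4} \cdot 9 = \frac{9}{4}$)
$2677 + \left(b{\left(t{\left(3 \right)} \right)} \left(-89\right) + 35\right) = 2677 + \left(\frac{9}{4} \left(-89\right) + 35\right) = 2677 + \left(- \frac{801}{4} + 35\right) = 2677 - \frac{661}{4} = \frac{10047}{4}$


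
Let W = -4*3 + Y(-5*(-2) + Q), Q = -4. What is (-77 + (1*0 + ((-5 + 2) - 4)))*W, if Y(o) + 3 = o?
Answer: 756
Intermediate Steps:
Y(o) = -3 + o
W = -9 (W = -4*3 + (-3 + (-5*(-2) - 4)) = -12 + (-3 + (10 - 4)) = -12 + (-3 + 6) = -12 + 3 = -9)
(-77 + (1*0 + ((-5 + 2) - 4)))*W = (-77 + (1*0 + ((-5 + 2) - 4)))*(-9) = (-77 + (0 + (-3 - 4)))*(-9) = (-77 + (0 - 7))*(-9) = (-77 - 7)*(-9) = -84*(-9) = 756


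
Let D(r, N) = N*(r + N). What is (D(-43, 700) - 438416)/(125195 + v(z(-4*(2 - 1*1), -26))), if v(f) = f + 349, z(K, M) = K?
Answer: 5371/31385 ≈ 0.17113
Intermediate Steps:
D(r, N) = N*(N + r)
v(f) = 349 + f
(D(-43, 700) - 438416)/(125195 + v(z(-4*(2 - 1*1), -26))) = (700*(700 - 43) - 438416)/(125195 + (349 - 4*(2 - 1*1))) = (700*657 - 438416)/(125195 + (349 - 4*(2 - 1))) = (459900 - 438416)/(125195 + (349 - 4*1)) = 21484/(125195 + (349 - 4)) = 21484/(125195 + 345) = 21484/125540 = 21484*(1/125540) = 5371/31385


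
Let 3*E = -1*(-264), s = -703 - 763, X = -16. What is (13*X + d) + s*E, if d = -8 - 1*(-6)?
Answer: -129218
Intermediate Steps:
d = -2 (d = -8 + 6 = -2)
s = -1466
E = 88 (E = (-1*(-264))/3 = (⅓)*264 = 88)
(13*X + d) + s*E = (13*(-16) - 2) - 1466*88 = (-208 - 2) - 129008 = -210 - 129008 = -129218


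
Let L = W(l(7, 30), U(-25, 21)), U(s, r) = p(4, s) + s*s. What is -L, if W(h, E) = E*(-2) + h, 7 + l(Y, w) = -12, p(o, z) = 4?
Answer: 1277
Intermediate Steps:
l(Y, w) = -19 (l(Y, w) = -7 - 12 = -19)
U(s, r) = 4 + s² (U(s, r) = 4 + s*s = 4 + s²)
W(h, E) = h - 2*E (W(h, E) = -2*E + h = h - 2*E)
L = -1277 (L = -19 - 2*(4 + (-25)²) = -19 - 2*(4 + 625) = -19 - 2*629 = -19 - 1258 = -1277)
-L = -1*(-1277) = 1277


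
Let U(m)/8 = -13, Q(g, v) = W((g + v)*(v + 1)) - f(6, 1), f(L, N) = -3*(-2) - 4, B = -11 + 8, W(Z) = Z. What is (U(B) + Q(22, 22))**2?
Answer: 820836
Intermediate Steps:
B = -3
f(L, N) = 2 (f(L, N) = 6 - 4 = 2)
Q(g, v) = -2 + (1 + v)*(g + v) (Q(g, v) = (g + v)*(v + 1) - 1*2 = (g + v)*(1 + v) - 2 = (1 + v)*(g + v) - 2 = -2 + (1 + v)*(g + v))
U(m) = -104 (U(m) = 8*(-13) = -104)
(U(B) + Q(22, 22))**2 = (-104 + (-2 + 22 + 22 + 22**2 + 22*22))**2 = (-104 + (-2 + 22 + 22 + 484 + 484))**2 = (-104 + 1010)**2 = 906**2 = 820836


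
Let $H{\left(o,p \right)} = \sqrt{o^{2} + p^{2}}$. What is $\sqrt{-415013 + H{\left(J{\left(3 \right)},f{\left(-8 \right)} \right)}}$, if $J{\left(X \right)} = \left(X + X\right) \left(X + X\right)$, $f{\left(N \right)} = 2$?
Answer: $\sqrt{-415013 + 10 \sqrt{13}} \approx 644.19 i$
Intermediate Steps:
$J{\left(X \right)} = 4 X^{2}$ ($J{\left(X \right)} = 2 X 2 X = 4 X^{2}$)
$\sqrt{-415013 + H{\left(J{\left(3 \right)},f{\left(-8 \right)} \right)}} = \sqrt{-415013 + \sqrt{\left(4 \cdot 3^{2}\right)^{2} + 2^{2}}} = \sqrt{-415013 + \sqrt{\left(4 \cdot 9\right)^{2} + 4}} = \sqrt{-415013 + \sqrt{36^{2} + 4}} = \sqrt{-415013 + \sqrt{1296 + 4}} = \sqrt{-415013 + \sqrt{1300}} = \sqrt{-415013 + 10 \sqrt{13}}$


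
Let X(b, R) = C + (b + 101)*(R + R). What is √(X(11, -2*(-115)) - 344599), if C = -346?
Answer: 55*I*√97 ≈ 541.69*I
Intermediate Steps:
X(b, R) = -346 + 2*R*(101 + b) (X(b, R) = -346 + (b + 101)*(R + R) = -346 + (101 + b)*(2*R) = -346 + 2*R*(101 + b))
√(X(11, -2*(-115)) - 344599) = √((-346 + 202*(-2*(-115)) + 2*(-2*(-115))*11) - 344599) = √((-346 + 202*230 + 2*230*11) - 344599) = √((-346 + 46460 + 5060) - 344599) = √(51174 - 344599) = √(-293425) = 55*I*√97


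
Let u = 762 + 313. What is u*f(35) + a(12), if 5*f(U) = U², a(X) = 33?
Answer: 263408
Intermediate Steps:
f(U) = U²/5
u = 1075
u*f(35) + a(12) = 1075*((⅕)*35²) + 33 = 1075*((⅕)*1225) + 33 = 1075*245 + 33 = 263375 + 33 = 263408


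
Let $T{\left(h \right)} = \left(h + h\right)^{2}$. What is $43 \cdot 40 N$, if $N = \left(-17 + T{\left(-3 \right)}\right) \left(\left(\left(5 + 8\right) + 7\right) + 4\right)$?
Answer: $784320$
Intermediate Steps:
$T{\left(h \right)} = 4 h^{2}$ ($T{\left(h \right)} = \left(2 h\right)^{2} = 4 h^{2}$)
$N = 456$ ($N = \left(-17 + 4 \left(-3\right)^{2}\right) \left(\left(\left(5 + 8\right) + 7\right) + 4\right) = \left(-17 + 4 \cdot 9\right) \left(\left(13 + 7\right) + 4\right) = \left(-17 + 36\right) \left(20 + 4\right) = 19 \cdot 24 = 456$)
$43 \cdot 40 N = 43 \cdot 40 \cdot 456 = 1720 \cdot 456 = 784320$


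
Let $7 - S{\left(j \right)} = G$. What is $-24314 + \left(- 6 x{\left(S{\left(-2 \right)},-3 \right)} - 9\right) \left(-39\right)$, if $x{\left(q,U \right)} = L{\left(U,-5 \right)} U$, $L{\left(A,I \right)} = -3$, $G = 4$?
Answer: $-21857$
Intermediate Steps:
$S{\left(j \right)} = 3$ ($S{\left(j \right)} = 7 - 4 = 3$)
$x{\left(q,U \right)} = - 3 U$
$-24314 + \left(- 6 x{\left(S{\left(-2 \right)},-3 \right)} - 9\right) \left(-39\right) = -24314 + \left(- 6 \left(\left(-3\right) \left(-3\right)\right) - 9\right) \left(-39\right) = -24314 + \left(\left(-6\right) 9 - 9\right) \left(-39\right) = -24314 + \left(-54 - 9\right) \left(-39\right) = -24314 - -2457 = -24314 + 2457 = -21857$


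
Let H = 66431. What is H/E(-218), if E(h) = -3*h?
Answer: 66431/654 ≈ 101.58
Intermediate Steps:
H/E(-218) = 66431/((-3*(-218))) = 66431/654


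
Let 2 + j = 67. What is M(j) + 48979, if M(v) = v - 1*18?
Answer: 49026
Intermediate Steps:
j = 65 (j = -2 + 67 = 65)
M(v) = -18 + v (M(v) = v - 18 = -18 + v)
M(j) + 48979 = (-18 + 65) + 48979 = 47 + 48979 = 49026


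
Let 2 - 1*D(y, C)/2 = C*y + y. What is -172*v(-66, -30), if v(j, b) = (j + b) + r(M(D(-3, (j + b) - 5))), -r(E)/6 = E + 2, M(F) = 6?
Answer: 24768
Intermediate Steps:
D(y, C) = 4 - 2*y - 2*C*y (D(y, C) = 4 - 2*(C*y + y) = 4 - 2*(y + C*y) = 4 + (-2*y - 2*C*y) = 4 - 2*y - 2*C*y)
r(E) = -12 - 6*E (r(E) = -6*(E + 2) = -6*(2 + E) = -12 - 6*E)
v(j, b) = -48 + b + j (v(j, b) = (j + b) + (-12 - 6*6) = (b + j) + (-12 - 36) = (b + j) - 48 = -48 + b + j)
-172*v(-66, -30) = -172*(-48 - 30 - 66) = -172*(-144) = 24768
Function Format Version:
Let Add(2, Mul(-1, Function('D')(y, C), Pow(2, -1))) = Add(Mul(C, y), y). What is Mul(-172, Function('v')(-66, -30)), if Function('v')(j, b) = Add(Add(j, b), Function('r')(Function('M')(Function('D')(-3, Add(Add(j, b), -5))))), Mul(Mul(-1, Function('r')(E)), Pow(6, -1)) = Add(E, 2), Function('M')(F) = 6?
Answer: 24768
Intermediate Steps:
Function('D')(y, C) = Add(4, Mul(-2, y), Mul(-2, C, y)) (Function('D')(y, C) = Add(4, Mul(-2, Add(Mul(C, y), y))) = Add(4, Mul(-2, Add(y, Mul(C, y)))) = Add(4, Add(Mul(-2, y), Mul(-2, C, y))) = Add(4, Mul(-2, y), Mul(-2, C, y)))
Function('r')(E) = Add(-12, Mul(-6, E)) (Function('r')(E) = Mul(-6, Add(E, 2)) = Mul(-6, Add(2, E)) = Add(-12, Mul(-6, E)))
Function('v')(j, b) = Add(-48, b, j) (Function('v')(j, b) = Add(Add(j, b), Add(-12, Mul(-6, 6))) = Add(Add(b, j), Add(-12, -36)) = Add(Add(b, j), -48) = Add(-48, b, j))
Mul(-172, Function('v')(-66, -30)) = Mul(-172, Add(-48, -30, -66)) = Mul(-172, -144) = 24768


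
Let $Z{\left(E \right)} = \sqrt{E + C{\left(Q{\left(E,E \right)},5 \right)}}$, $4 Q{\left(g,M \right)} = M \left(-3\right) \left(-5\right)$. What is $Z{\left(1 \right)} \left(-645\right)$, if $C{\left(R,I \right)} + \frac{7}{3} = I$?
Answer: $- 215 \sqrt{33} \approx -1235.1$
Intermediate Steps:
$Q{\left(g,M \right)} = \frac{15 M}{4}$ ($Q{\left(g,M \right)} = \frac{M \left(-3\right) \left(-5\right)}{4} = \frac{- 3 M \left(-5\right)}{4} = \frac{15 M}{4}$)
$C{\left(R,I \right)} = - \frac{7}{3} + I$
$Z{\left(E \right)} = \sqrt{\frac{8}{3} + E}$ ($Z{\left(E \right)} = \sqrt{E + \left(- \frac{7}{3} + 5\right)} = \sqrt{E + \frac{8}{3}} = \sqrt{\frac{8}{3} + E}$)
$Z{\left(1 \right)} \left(-645\right) = \frac{\sqrt{24 + 9 \cdot 1}}{3} \left(-645\right) = \frac{\sqrt{24 + 9}}{3} \left(-645\right) = \frac{\sqrt{33}}{3} \left(-645\right) = - 215 \sqrt{33}$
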